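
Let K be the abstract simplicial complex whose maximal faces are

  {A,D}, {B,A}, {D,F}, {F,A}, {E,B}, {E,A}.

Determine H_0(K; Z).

Order the vertices as A < B < D < E < F. Listing each simplex with vertices in this order, K has dimension 1 with simplices:

  0-simplices (5): A, B, D, E, F
  1-simplices (6): AB, AD, AE, AF, BE, DF

giving chain groups C_0 ≅ Z^5, C_1 ≅ Z^6.

∂_1: C_1 → C_0 maps an edge to its endpoints' difference, ∂[p,q] = q − p. For instance
  ∂AB = B − A.
The 5×6 boundary matrix has rank 4 and Smith normal form diag(1,1,1,1).

Computing H_k = (kernel of ∂_k) / (image of ∂_{k+1}):

  H_0: rank C_0 − rank ∂_1 = 5 − 4 = 1, and the invariant factors of ∂_1 are all 1, so H_0 = Z.

H_0 = Z.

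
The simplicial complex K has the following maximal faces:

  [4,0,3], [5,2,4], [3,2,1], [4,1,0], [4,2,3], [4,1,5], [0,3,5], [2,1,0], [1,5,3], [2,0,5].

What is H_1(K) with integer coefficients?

H_1 ≅ Z_2.

Fix the vertex order 0 < 1 < 2 < 3 < 4 < 5 and write every simplex with vertices in increasing order. Then dim K = 2 and the simplices of K are:

  0-simplices (6): [0], [1], [2], [3], [4], [5]
  1-simplices (15): [0,1], [0,2], [0,3], [0,4], [0,5], [1,2], [1,3], [1,4], [1,5], [2,3], [2,4], [2,5], [3,4], [3,5], [4,5]
  2-simplices (10): [0,1,2], [0,1,4], [0,2,5], [0,3,4], [0,3,5], [1,2,3], [1,3,5], [1,4,5], [2,3,4], [2,4,5]

Hence C_0 ≅ Z^6, C_1 ≅ Z^15, C_2 ≅ Z^10.

∂_1: C_1 → C_0 is given by ∂[p,q] = [q] − [p]. For instance
  ∂[0,4] = [4] − [0].
As a 6×15 matrix over Z this has rank 5, with invariant factors (1,1,1,1,1).

∂_2: C_2 → C_1 maps a triangle to the signed sum of its edges. For instance
  ∂[1,3,5] = [3,5] − [1,5] + [1,3],
  ∂[1,4,5] = [4,5] − [1,5] + [1,4].
The resulting 15×10 matrix has rank 10, and its Smith normal form has invariant factors (1,1,1,1,1,1,1,1,1,2).

Now H_k = ker ∂_k / im ∂_{k+1}, so:

  H_1: rank ker ∂_1 − rank ∂_2 = (15 − 5) − 10 = 0, and ∂_2 has invariant factor 2 > 1, so H_1 ≅ Z_2.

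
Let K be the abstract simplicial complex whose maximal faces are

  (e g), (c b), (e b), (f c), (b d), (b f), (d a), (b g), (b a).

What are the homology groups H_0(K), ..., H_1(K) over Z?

H_0 ≅ Z,  H_1 ≅ Z^3.

K has 7 vertices, 9 edges.
rank ∂_0 = 0, rank ∂_1 = 6 ⇒ b_0 = 7 − 0 − 6 = 1; all invariant factors of ∂_1 are 1 so no torsion. So H_0 = Z.
rank ∂_1 = 6, rank ∂_2 = 0 ⇒ b_1 = 9 − 6 − 0 = 3. So H_1 = Z^3.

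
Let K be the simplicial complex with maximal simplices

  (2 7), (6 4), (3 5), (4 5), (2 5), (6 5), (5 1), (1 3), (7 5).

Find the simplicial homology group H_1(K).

H_1 = Z^3.

Take the total order 1 < 2 < 3 < 4 < 5 < 6 < 7 on the vertex set. Then K (dimension 1) consists of the simplices:

  0-simplices (7): [1], [2], [3], [4], [5], [6], [7]
  1-simplices (9): [1,3], [1,5], [2,5], [2,7], [3,5], [4,5], [4,6], [5,6], [5,7]

so the chain groups are C_0 ≅ Z^7, C_1 ≅ Z^9.

The boundary map ∂_1: C_1 → C_0 is given by ∂[p,q] = [q] − [p]. For instance
  ∂[1,3] = [3] − [1].
The resulting 7×9 matrix has rank 6, and its Smith normal form has invariant factors (1,1,1,1,1,1).

From H_k ≅ ker(∂_k) / im(∂_{k+1}) we obtain:

  H_1: rank ker ∂_1 − rank ∂_2 = (9 − 6) − 0 = 3, and there is no ∂_2, so H_1 = Z^3.

(K is a triangulation of a wedge of 3 circles.)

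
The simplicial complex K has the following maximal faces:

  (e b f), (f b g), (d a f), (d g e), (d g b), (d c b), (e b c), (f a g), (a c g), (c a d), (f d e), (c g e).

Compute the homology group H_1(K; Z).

Order the vertices as a < b < c < d < e < f < g. Listing each simplex with vertices in this order, K has dimension 2 with simplices:

  0-simplices (7): a, b, c, d, e, f, g
  1-simplices (18): ac, ad, af, ag, bc, bd, be, bf, bg, cd, ce, cg, de, df, dg, ef, eg, fg
  2-simplices (12): acd, acg, adf, afg, bcd, bce, bdg, bef, bfg, ceg, def, deg

Hence C_0 ≅ Z^7, C_1 ≅ Z^18, C_2 ≅ Z^12.

Boundary ∂_1: C_1 → C_0 is given by ∂[p,q] = [q] − [p]. For instance
  ∂ce = e − c.
The resulting 7×18 matrix has rank 6, and its Smith normal form has invariant factors (1,1,1,1,1,1).

The boundary map ∂_2: C_2 → C_1 acts by ∂[p,q,r] = [q,r] − [p,r] + [p,q]. For instance
  ∂def = ef − df + de,
  ∂deg = eg − dg + de.
As a 18×12 matrix over Z this has rank 12, with invariant factors (1,1,1,1,1,1,1,1,1,1,1,2).

From H_k ≅ ker(∂_k) / im(∂_{k+1}) we obtain:

  H_1: rank ker ∂_1 − rank ∂_2 = (18 − 6) − 12 = 0, and ∂_2 has invariant factor 2 > 1, so H_1 = Z/2.

(K is a triangulation of the real projective plane RP^2.)

H_1 ≅ Z/2.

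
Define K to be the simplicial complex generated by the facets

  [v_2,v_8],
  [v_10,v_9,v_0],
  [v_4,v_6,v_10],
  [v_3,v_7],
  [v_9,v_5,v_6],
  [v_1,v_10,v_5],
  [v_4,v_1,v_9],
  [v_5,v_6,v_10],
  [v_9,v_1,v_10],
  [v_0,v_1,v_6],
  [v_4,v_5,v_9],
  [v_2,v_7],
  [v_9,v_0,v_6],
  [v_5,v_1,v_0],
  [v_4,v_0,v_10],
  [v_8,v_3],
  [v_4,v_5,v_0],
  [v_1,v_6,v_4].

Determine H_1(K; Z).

Fix the vertex order v_0 < v_1 < v_2 < v_3 < v_4 < v_5 < v_6 < v_7 < v_8 < v_9 < v_10 and write every simplex with vertices in increasing order. Then dim K = 2 and the simplices of K are:

  0-simplices (11): [v_0], [v_1], [v_2], [v_3], [v_4], [v_5], [v_6], [v_7], [v_8], [v_9], [v_10]
  1-simplices (25): (25 of them)
  2-simplices (14): (14 of them)

giving chain groups C_0 ≅ Z^11, C_1 ≅ Z^25, C_2 ≅ Z^14.

∂_1: C_1 → C_0 sends each edge [p,q] (with p < q) to q − p.
The 11×25 boundary matrix has rank 9 and Smith normal form diag(1,1,1,1,1,1,1,1,1).

The boundary map ∂_2: C_2 → C_1 acts by ∂[p,q,r] = [q,r] − [p,r] + [p,q]. For instance
  ∂[v_5,v_6,v_9] = [v_6,v_9] − [v_5,v_9] + [v_5,v_6],
  ∂[v_1,v_9,v_10] = [v_9,v_10] − [v_1,v_10] + [v_1,v_9].
The 25×14 boundary matrix has rank 13 and Smith normal form diag(1,1,1,1,1,1,1,1,1,1,1,1,1).

From H_k ≅ ker(∂_k) / im(∂_{k+1}) we obtain:

  H_1: rank ker ∂_1 − rank ∂_2 = (25 − 9) − 13 = 3, and the invariant factors of ∂_2 are all 1, so H_1 ≅ Z^3.

H_1 ≅ Z^3.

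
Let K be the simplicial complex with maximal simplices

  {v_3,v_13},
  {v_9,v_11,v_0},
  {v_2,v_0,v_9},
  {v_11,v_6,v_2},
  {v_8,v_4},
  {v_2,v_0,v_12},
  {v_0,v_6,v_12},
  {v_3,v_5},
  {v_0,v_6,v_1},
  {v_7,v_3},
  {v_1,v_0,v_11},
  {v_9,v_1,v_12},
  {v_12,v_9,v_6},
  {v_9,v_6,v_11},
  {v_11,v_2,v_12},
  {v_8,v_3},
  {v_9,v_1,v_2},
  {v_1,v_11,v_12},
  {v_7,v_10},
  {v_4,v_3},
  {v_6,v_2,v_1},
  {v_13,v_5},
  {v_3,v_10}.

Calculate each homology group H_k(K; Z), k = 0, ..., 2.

Take the total order v_0 < v_1 < v_2 < v_3 < v_4 < v_5 < v_6 < v_7 < v_8 < v_9 < v_10 < v_11 < v_12 < v_13 on the vertex set. Then K (dimension 2) consists of the simplices:

  0-simplices (14): [v_0], [v_1], [v_2], [v_3], [v_4], [v_5], [v_6], [v_7], [v_8], [v_9], [v_10], [v_11], [v_12], [v_13]
  1-simplices (30): (30 of them)
  2-simplices (14): (14 of them)

so the chain groups are C_0 ≅ Z^14, C_1 ≅ Z^30, C_2 ≅ Z^14.

The boundary map ∂_1: C_1 → C_0 sends each edge [p,q] (with p < q) to q − p. For instance
  ∂[v_0,v_11] = [v_11] − [v_0].
This gives a 14×30 integer matrix of rank 12; reducing to Smith normal form yields diagonal entries (1,1,1,1,1,1,1,1,1,1,1,1).

The boundary map ∂_2: C_2 → C_1 maps a triangle to the signed sum of its edges. For instance
  ∂[v_1,v_9,v_12] = [v_9,v_12] − [v_1,v_12] + [v_1,v_9],
  ∂[v_0,v_9,v_11] = [v_9,v_11] − [v_0,v_11] + [v_0,v_9].
As a 30×14 matrix over Z this has rank 13, with invariant factors (1,1,1,1,1,1,1,1,1,1,1,1,1).

Now H_k = ker ∂_k / im ∂_{k+1}, so:

  H_0: rank C_0 − rank ∂_1 = 14 − 12 = 2, and the invariant factors of ∂_1 are all 1, so H_0 = Z^2.
  H_1: rank ker ∂_1 − rank ∂_2 = (30 − 12) − 13 = 5, and the invariant factors of ∂_2 are all 1, so H_1 = Z^5.
  H_2: rank ker ∂_2 − rank ∂_3 = (14 − 13) − 0 = 1, and there is no ∂_3, so H_2 = Z.

H_0 ≅ Z^2,  H_1 ≅ Z^5,  H_2 ≅ Z.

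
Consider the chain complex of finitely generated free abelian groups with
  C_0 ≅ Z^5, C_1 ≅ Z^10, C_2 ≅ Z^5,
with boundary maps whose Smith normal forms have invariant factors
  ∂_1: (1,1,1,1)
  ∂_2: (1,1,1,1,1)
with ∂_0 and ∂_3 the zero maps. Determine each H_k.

H_0 ≅ Z,  H_1 ≅ Z,  H_2 = 0.

H_0: b_0 = 5 − 0 − 4 = 1; torsion from ∂_1 factors > 1: none. So H_0 ≅ Z.
H_1: b_1 = 10 − 4 − 5 = 1; torsion from ∂_2 factors > 1: none. So H_1 ≅ Z.
H_2: b_2 = 5 − 5 − 0 = 0; torsion from ∂_3 factors > 1: none. So H_2 ≅ 0.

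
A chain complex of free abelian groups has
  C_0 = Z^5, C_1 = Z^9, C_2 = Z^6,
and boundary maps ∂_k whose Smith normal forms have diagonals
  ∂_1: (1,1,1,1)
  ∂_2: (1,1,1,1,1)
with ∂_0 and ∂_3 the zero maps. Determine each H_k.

H_0: b_0 = 5 − 0 − 4 = 1; torsion from ∂_1 factors > 1: none. So H_0 = Z.
H_1: b_1 = 9 − 4 − 5 = 0; torsion from ∂_2 factors > 1: none. So H_1 = 0.
H_2: b_2 = 6 − 5 − 0 = 1; torsion from ∂_3 factors > 1: none. So H_2 = Z.

H_0 = Z,  H_1 = 0,  H_2 = Z.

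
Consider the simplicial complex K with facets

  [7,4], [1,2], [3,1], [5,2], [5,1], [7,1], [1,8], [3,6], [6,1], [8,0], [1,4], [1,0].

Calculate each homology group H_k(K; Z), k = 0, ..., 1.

H_0 = Z,  H_1 = Z^4.

Take the total order 0 < 1 < 2 < 3 < 4 < 5 < 6 < 7 < 8 on the vertex set. Then K (dimension 1) consists of the simplices:

  0-simplices (9): [0], [1], [2], [3], [4], [5], [6], [7], [8]
  1-simplices (12): [0,1], [0,8], [1,2], [1,3], [1,4], [1,5], [1,6], [1,7], [1,8], [2,5], [3,6], [4,7]

Hence C_0 ≅ Z^9, C_1 ≅ Z^12.

Boundary ∂_1: C_1 → C_0 sends each edge [p,q] (with p < q) to q − p. For instance
  ∂[1,6] = [6] − [1].
As a 9×12 matrix over Z this has rank 8, with invariant factors (1,1,1,1,1,1,1,1).

Reading off H_k = ker ∂_k / im ∂_{k+1}:

  H_0: rank C_0 − rank ∂_1 = 9 − 8 = 1, and the invariant factors of ∂_1 are all 1, so H_0 = Z.
  H_1: rank ker ∂_1 − rank ∂_2 = (12 − 8) − 0 = 4, and there is no ∂_2, so H_1 = Z^4.

As a check, the Euler characteristic is 9 − 12 = -3, which agrees with 1 − 4 = -3.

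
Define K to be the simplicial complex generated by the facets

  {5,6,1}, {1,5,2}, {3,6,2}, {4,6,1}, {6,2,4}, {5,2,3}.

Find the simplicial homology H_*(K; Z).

H_0 = Z,  H_1 = Z,  H_2 = 0.

Fix the vertex order 1 < 2 < 3 < 4 < 5 < 6 and write every simplex with vertices in increasing order. Then dim K = 2 and the simplices of K are:

  0-simplices (6): [1], [2], [3], [4], [5], [6]
  1-simplices (12): [1,2], [1,4], [1,5], [1,6], [2,3], [2,4], [2,5], [2,6], [3,5], [3,6], [4,6], [5,6]
  2-simplices (6): [1,2,5], [1,4,6], [1,5,6], [2,3,5], [2,3,6], [2,4,6]

Hence C_0 ≅ Z^6, C_1 ≅ Z^12, C_2 ≅ Z^6.

The boundary map ∂_1: C_1 → C_0 maps an edge to its endpoints' difference, ∂[p,q] = q − p.
The resulting 6×12 matrix has rank 5, and its Smith normal form has invariant factors (1,1,1,1,1).

The boundary map ∂_2: C_2 → C_1 acts by ∂[p,q,r] = [q,r] − [p,r] + [p,q]. For instance
  ∂[2,3,6] = [3,6] − [2,6] + [2,3],
  ∂[2,3,5] = [3,5] − [2,5] + [2,3].
This gives a 12×6 integer matrix of rank 6; reducing to Smith normal form yields diagonal entries (1,1,1,1,1,1).

Reading off H_k = ker ∂_k / im ∂_{k+1}:

  H_0: rank C_0 − rank ∂_1 = 6 − 5 = 1, and the invariant factors of ∂_1 are all 1, so H_0 = Z.
  H_1: rank ker ∂_1 − rank ∂_2 = (12 − 5) − 6 = 1, and the invariant factors of ∂_2 are all 1, so H_1 = Z.
  H_2: rank ker ∂_2 − rank ∂_3 = (6 − 6) − 0 = 0, and there is no ∂_3, so H_2 = 0.

(K is a triangulation of the cylinder S^1 x I.)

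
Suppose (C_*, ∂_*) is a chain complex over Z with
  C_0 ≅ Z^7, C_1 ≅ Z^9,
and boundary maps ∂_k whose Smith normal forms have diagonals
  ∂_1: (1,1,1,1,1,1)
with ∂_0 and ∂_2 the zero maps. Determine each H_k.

H_0: b_0 = 7 − 0 − 6 = 1; torsion from ∂_1 factors > 1: none. So H_0 ≅ Z.
H_1: b_1 = 9 − 6 − 0 = 3; torsion from ∂_2 factors > 1: none. So H_1 ≅ Z^3.

H_0 ≅ Z,  H_1 ≅ Z^3.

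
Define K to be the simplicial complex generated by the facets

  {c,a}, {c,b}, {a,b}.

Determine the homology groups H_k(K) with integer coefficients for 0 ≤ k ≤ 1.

H_0 ≅ Z,  H_1 ≅ Z.

Take the total order a < b < c on the vertex set. Then K (dimension 1) consists of the simplices:

  0-simplices (3): a, b, c
  1-simplices (3): ab, ac, bc

Hence C_0 ≅ Z^3, C_1 ≅ Z^3.

Boundary ∂_1: C_1 → C_0 sends each edge [p,q] (with p < q) to q − p.
The 3×3 boundary matrix has rank 2 and Smith normal form diag(1,1).

Now H_k = ker ∂_k / im ∂_{k+1}, so:

  H_0: rank C_0 − rank ∂_1 = 3 − 2 = 1, and the invariant factors of ∂_1 are all 1, so H_0 ≅ Z.
  H_1: rank ker ∂_1 − rank ∂_2 = (3 − 2) − 0 = 1, and there is no ∂_2, so H_1 ≅ Z.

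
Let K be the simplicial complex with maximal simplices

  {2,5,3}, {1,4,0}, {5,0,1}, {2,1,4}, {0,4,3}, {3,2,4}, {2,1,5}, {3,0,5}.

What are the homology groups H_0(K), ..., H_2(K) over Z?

H_0 = Z,  H_1 = 0,  H_2 = Z.

K has 6 vertices, 12 edges, 8 triangles.
rank ∂_0 = 0, rank ∂_1 = 5 ⇒ b_0 = 6 − 0 − 5 = 1; all invariant factors of ∂_1 are 1 so no torsion. So H_0 = Z.
rank ∂_1 = 5, rank ∂_2 = 7 ⇒ b_1 = 12 − 5 − 7 = 0; all invariant factors of ∂_2 are 1 so no torsion. So H_1 = 0.
rank ∂_2 = 7, rank ∂_3 = 0 ⇒ b_2 = 8 − 7 − 0 = 1. So H_2 = Z.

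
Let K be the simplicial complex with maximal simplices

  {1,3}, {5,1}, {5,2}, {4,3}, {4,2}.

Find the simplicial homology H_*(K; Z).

We work with the vertex ordering 1 < 2 < 3 < 4 < 5. The simplices of K, each written with vertices in increasing order, are:

  0-simplices (5): [1], [2], [3], [4], [5]
  1-simplices (5): [1,3], [1,5], [2,4], [2,5], [3,4]

giving chain groups C_0 ≅ Z^5, C_1 ≅ Z^5.

Boundary ∂_1: C_1 → C_0 is given by ∂[p,q] = [q] − [p].
The 5×5 boundary matrix has rank 4 and Smith normal form diag(1,1,1,1).

Computing H_k = (kernel of ∂_k) / (image of ∂_{k+1}):

  H_0: rank C_0 − rank ∂_1 = 5 − 4 = 1, and the invariant factors of ∂_1 are all 1, so H_0 ≅ Z.
  H_1: rank ker ∂_1 − rank ∂_2 = (5 − 4) − 0 = 1, and there is no ∂_2, so H_1 ≅ Z.

H_0 ≅ Z,  H_1 ≅ Z.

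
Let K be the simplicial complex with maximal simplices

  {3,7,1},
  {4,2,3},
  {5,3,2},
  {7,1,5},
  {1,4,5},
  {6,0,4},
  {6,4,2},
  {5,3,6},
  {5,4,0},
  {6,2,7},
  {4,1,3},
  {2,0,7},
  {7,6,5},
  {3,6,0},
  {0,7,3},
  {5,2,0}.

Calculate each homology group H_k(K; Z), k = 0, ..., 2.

H_0 ≅ Z,  H_1 ≅ Z^2,  H_2 ≅ Z.

We work with the vertex ordering 0 < 1 < 2 < 3 < 4 < 5 < 6 < 7. The simplices of K, each written with vertices in increasing order, are:

  0-simplices (8): [0], [1], [2], [3], [4], [5], [6], [7]
  1-simplices (24): (24 of them)
  2-simplices (16): [0,2,5], [0,2,7], [0,3,6], [0,3,7], [0,4,5], [0,4,6], [1,3,4], [1,3,7], [1,4,5], [1,5,7], [2,3,4], [2,3,5], [2,4,6], [2,6,7], [3,5,6], [5,6,7]

giving chain groups C_0 ≅ Z^8, C_1 ≅ Z^24, C_2 ≅ Z^16.

The boundary map ∂_1: C_1 → C_0 is given by ∂[p,q] = [q] − [p].
The 8×24 boundary matrix has rank 7 and Smith normal form diag(1,1,1,1,1,1,1).

Boundary ∂_2: C_2 → C_1 maps a triangle to the signed sum of its edges. For instance
  ∂[1,4,5] = [4,5] − [1,5] + [1,4],
  ∂[5,6,7] = [6,7] − [5,7] + [5,6].
This gives a 24×16 integer matrix of rank 15; reducing to Smith normal form yields diagonal entries (1,1,1,1,1,1,1,1,1,1,1,1,1,1,1).

Computing H_k = (kernel of ∂_k) / (image of ∂_{k+1}):

  H_0: rank C_0 − rank ∂_1 = 8 − 7 = 1, and the invariant factors of ∂_1 are all 1, so H_0 = Z.
  H_1: rank ker ∂_1 − rank ∂_2 = (24 − 7) − 15 = 2, and the invariant factors of ∂_2 are all 1, so H_1 = Z^2.
  H_2: rank ker ∂_2 − rank ∂_3 = (16 − 15) − 0 = 1, and there is no ∂_3, so H_2 = Z.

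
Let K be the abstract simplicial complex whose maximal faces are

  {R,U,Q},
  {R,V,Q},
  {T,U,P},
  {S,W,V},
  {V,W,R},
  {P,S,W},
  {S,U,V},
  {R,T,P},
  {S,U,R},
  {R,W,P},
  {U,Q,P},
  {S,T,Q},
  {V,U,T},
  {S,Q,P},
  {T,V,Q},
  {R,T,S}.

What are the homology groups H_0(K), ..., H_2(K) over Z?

H_0 = Z,  H_1 = Z^2,  H_2 = Z.

Fix the vertex order P < Q < R < S < T < U < V < W and write every simplex with vertices in increasing order. Then dim K = 2 and the simplices of K are:

  0-simplices (8): P, Q, R, S, T, U, V, W
  1-simplices (24): PQ, PR, PS, PT, PU, PW, QR, QS, QT, QU, QV, RS, RT, RU, RV, RW, ST, SU, SV, SW, TU, TV, UV, VW
  2-simplices (16): PQS, PQU, PRT, PRW, PSW, PTU, QRU, QRV, QST, QTV, RST, RSU, RVW, SUV, SVW, TUV

Hence C_0 ≅ Z^8, C_1 ≅ Z^24, C_2 ≅ Z^16.

Boundary ∂_1: C_1 → C_0 sends each edge [p,q] (with p < q) to q − p. For instance
  ∂PW = W − P.
The 8×24 boundary matrix has rank 7 and Smith normal form diag(1,1,1,1,1,1,1).

∂_2: C_2 → C_1 maps a triangle to the signed sum of its edges. For instance
  ∂PQS = QS − PS + PQ,
  ∂TUV = UV − TV + TU.
The resulting 24×16 matrix has rank 15, and its Smith normal form has invariant factors (1,1,1,1,1,1,1,1,1,1,1,1,1,1,1).

Reading off H_k = ker ∂_k / im ∂_{k+1}:

  H_0: rank C_0 − rank ∂_1 = 8 − 7 = 1, and the invariant factors of ∂_1 are all 1, so H_0 = Z.
  H_1: rank ker ∂_1 − rank ∂_2 = (24 − 7) − 15 = 2, and the invariant factors of ∂_2 are all 1, so H_1 = Z^2.
  H_2: rank ker ∂_2 − rank ∂_3 = (16 − 15) − 0 = 1, and there is no ∂_3, so H_2 = Z.

As a check, the Euler characteristic is 8 − 24 + 16 = 0, which agrees with 1 − 2 + 1 = 0.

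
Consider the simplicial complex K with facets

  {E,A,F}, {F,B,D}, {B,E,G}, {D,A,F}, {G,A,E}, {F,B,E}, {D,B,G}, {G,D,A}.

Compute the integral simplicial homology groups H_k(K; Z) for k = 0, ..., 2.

We work with the vertex ordering A < B < D < E < F < G. The simplices of K, each written with vertices in increasing order, are:

  0-simplices (6): A, B, D, E, F, G
  1-simplices (12): AD, AE, AF, AG, BD, BE, BF, BG, DF, DG, EF, EG
  2-simplices (8): ADF, ADG, AEF, AEG, BDF, BDG, BEF, BEG

Hence C_0 ≅ Z^6, C_1 ≅ Z^12, C_2 ≅ Z^8.

∂_1: C_1 → C_0 is given by ∂[p,q] = [q] − [p].
The 6×12 boundary matrix has rank 5 and Smith normal form diag(1,1,1,1,1).

Boundary ∂_2: C_2 → C_1 sends each 2-simplex [p,q,r] to [q,r] − [p,r] + [p,q]. For instance
  ∂BEG = EG − BG + BE,
  ∂ADG = DG − AG + AD.
This gives a 12×8 integer matrix of rank 7; reducing to Smith normal form yields diagonal entries (1,1,1,1,1,1,1).

Computing H_k = (kernel of ∂_k) / (image of ∂_{k+1}):

  H_0: rank C_0 − rank ∂_1 = 6 − 5 = 1, and the invariant factors of ∂_1 are all 1, so H_0 ≅ Z.
  H_1: rank ker ∂_1 − rank ∂_2 = (12 − 5) − 7 = 0, and the invariant factors of ∂_2 are all 1, so H_1 ≅ 0.
  H_2: rank ker ∂_2 − rank ∂_3 = (8 − 7) − 0 = 1, and there is no ∂_3, so H_2 ≅ Z.

H_0 = Z,  H_1 = 0,  H_2 = Z.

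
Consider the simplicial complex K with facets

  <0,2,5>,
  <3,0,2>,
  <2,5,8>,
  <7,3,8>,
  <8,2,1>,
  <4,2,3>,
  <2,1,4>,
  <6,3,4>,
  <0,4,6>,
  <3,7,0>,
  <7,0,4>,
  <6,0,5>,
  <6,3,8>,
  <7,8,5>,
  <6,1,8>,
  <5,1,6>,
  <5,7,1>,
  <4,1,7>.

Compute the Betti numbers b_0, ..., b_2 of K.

We work with the vertex ordering 0 < 1 < 2 < 3 < 4 < 5 < 6 < 7 < 8. The simplices of K, each written with vertices in increasing order, are:

  0-simplices (9): [0], [1], [2], [3], [4], [5], [6], [7], [8]
  1-simplices (27): (27 of them)
  2-simplices (18): [0,2,3], [0,2,5], [0,3,7], [0,4,6], [0,4,7], [0,5,6], [1,2,4], [1,2,8], [1,4,7], [1,5,6], [1,5,7], [1,6,8], [2,3,4], [2,5,8], [3,4,6], [3,6,8], [3,7,8], [5,7,8]

Hence C_0 ≅ Z^9, C_1 ≅ Z^27, C_2 ≅ Z^18.

Boundary ∂_1: C_1 → C_0 maps an edge to its endpoints' difference, ∂[p,q] = q − p. For instance
  ∂[1,7] = [7] − [1].
As a 9×27 matrix over Z this has rank 8, with invariant factors (1,1,1,1,1,1,1,1).

Boundary ∂_2: C_2 → C_1 maps a triangle to the signed sum of its edges. For instance
  ∂[2,5,8] = [5,8] − [2,8] + [2,5],
  ∂[1,4,7] = [4,7] − [1,7] + [1,4].
As a 27×18 matrix over Z this has rank 18, with invariant factors (1,1,1,1,1,1,1,1,1,1,1,1,1,1,1,1,1,2).

From H_k ≅ ker(∂_k) / im(∂_{k+1}) we obtain:

  H_0: rank C_0 − rank ∂_1 = 9 − 8 = 1, and the invariant factors of ∂_1 are all 1, so H_0 = Z.
  H_1: rank ker ∂_1 − rank ∂_2 = (27 − 8) − 18 = 1, and ∂_2 has invariant factor 2 > 1, so H_1 = Z ⊕ Z/2Z.
  H_2: rank ker ∂_2 − rank ∂_3 = (18 − 18) − 0 = 0, and there is no ∂_3, so H_2 = 0.

(K is a triangulation of the Klein bottle.)

Hence the Betti numbers are b_0 = 1, b_1 = 1, b_2 = 0.

b_0 = 1, b_1 = 1, b_2 = 0.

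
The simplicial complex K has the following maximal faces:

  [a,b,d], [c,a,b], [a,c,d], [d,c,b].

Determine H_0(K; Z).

H_0 = Z.

Fix the vertex order a < b < c < d and write every simplex with vertices in increasing order. Then dim K = 2 and the simplices of K are:

  0-simplices (4): a, b, c, d
  1-simplices (6): ab, ac, ad, bc, bd, cd
  2-simplices (4): abc, abd, acd, bcd

so the chain groups are C_0 ≅ Z^4, C_1 ≅ Z^6, C_2 ≅ Z^4.

Boundary ∂_1: C_1 → C_0 maps an edge to its endpoints' difference, ∂[p,q] = q − p. For instance
  ∂ab = b − a.
The 4×6 boundary matrix has rank 3 and Smith normal form diag(1,1,1).

∂_2: C_2 → C_1 maps a triangle to the signed sum of its edges. For instance
  ∂acd = cd − ad + ac,
  ∂abc = bc − ac + ab.
As a 6×4 matrix over Z this has rank 3, with invariant factors (1,1,1).

Reading off H_k = ker ∂_k / im ∂_{k+1}:

  H_0: rank C_0 − rank ∂_1 = 4 − 3 = 1, and the invariant factors of ∂_1 are all 1, so H_0 ≅ Z.

(K is a triangulation of the 2-sphere S^2.)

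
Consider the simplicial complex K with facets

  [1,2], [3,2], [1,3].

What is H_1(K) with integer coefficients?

Fix the vertex order 1 < 2 < 3 and write every simplex with vertices in increasing order. Then dim K = 1 and the simplices of K are:

  0-simplices (3): [1], [2], [3]
  1-simplices (3): [1,2], [1,3], [2,3]

giving chain groups C_0 ≅ Z^3, C_1 ≅ Z^3.

Boundary ∂_1: C_1 → C_0 sends each edge [p,q] (with p < q) to q − p.
As a 3×3 matrix over Z this has rank 2, with invariant factors (1,1).

Computing H_k = (kernel of ∂_k) / (image of ∂_{k+1}):

  H_1: rank ker ∂_1 − rank ∂_2 = (3 − 2) − 0 = 1, and there is no ∂_2, so H_1 ≅ Z.

H_1 ≅ Z.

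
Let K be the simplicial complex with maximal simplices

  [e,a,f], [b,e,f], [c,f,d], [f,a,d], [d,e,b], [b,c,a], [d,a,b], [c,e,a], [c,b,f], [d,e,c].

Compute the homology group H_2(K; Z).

H_2 ≅ 0.

We work with the vertex ordering a < b < c < d < e < f. The simplices of K, each written with vertices in increasing order, are:

  0-simplices (6): a, b, c, d, e, f
  1-simplices (15): ab, ac, ad, ae, af, bc, bd, be, bf, cd, ce, cf, de, df, ef
  2-simplices (10): abc, abd, ace, adf, aef, bcf, bde, bef, cde, cdf

Hence C_0 ≅ Z^6, C_1 ≅ Z^15, C_2 ≅ Z^10.

The boundary map ∂_1: C_1 → C_0 sends each edge [p,q] (with p < q) to q − p.
This gives a 6×15 integer matrix of rank 5; reducing to Smith normal form yields diagonal entries (1,1,1,1,1).

∂_2: C_2 → C_1 sends each 2-simplex [p,q,r] to [q,r] − [p,r] + [p,q]. For instance
  ∂bcf = cf − bf + bc,
  ∂abd = bd − ad + ab.
As a 15×10 matrix over Z this has rank 10, with invariant factors (1,1,1,1,1,1,1,1,1,2).

From H_k ≅ ker(∂_k) / im(∂_{k+1}) we obtain:

  H_2: rank ker ∂_2 − rank ∂_3 = (10 − 10) − 0 = 0, and there is no ∂_3, so H_2 = 0.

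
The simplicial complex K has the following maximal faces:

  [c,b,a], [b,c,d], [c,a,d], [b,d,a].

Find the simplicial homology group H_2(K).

Order the vertices as a < b < c < d. Listing each simplex with vertices in this order, K has dimension 2 with simplices:

  0-simplices (4): a, b, c, d
  1-simplices (6): ab, ac, ad, bc, bd, cd
  2-simplices (4): abc, abd, acd, bcd

so the chain groups are C_0 ≅ Z^4, C_1 ≅ Z^6, C_2 ≅ Z^4.

∂_1: C_1 → C_0 maps an edge to its endpoints' difference, ∂[p,q] = q − p. For instance
  ∂ac = c − a.
The 4×6 boundary matrix has rank 3 and Smith normal form diag(1,1,1).

∂_2: C_2 → C_1 maps a triangle to the signed sum of its edges. For instance
  ∂bcd = cd − bd + bc,
  ∂abd = bd − ad + ab.
This gives a 6×4 integer matrix of rank 3; reducing to Smith normal form yields diagonal entries (1,1,1).

Reading off H_k = ker ∂_k / im ∂_{k+1}:

  H_2: rank ker ∂_2 − rank ∂_3 = (4 − 3) − 0 = 1, and there is no ∂_3, so H_2 ≅ Z.

(K is a triangulation of the 2-sphere S^2.)

H_2 ≅ Z.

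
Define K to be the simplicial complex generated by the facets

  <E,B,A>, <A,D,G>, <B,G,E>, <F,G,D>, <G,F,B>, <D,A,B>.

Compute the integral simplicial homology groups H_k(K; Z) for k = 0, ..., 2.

Fix the vertex order A < B < D < E < F < G and write every simplex with vertices in increasing order. Then dim K = 2 and the simplices of K are:

  0-simplices (6): A, B, D, E, F, G
  1-simplices (12): AB, AD, AE, AG, BD, BE, BF, BG, DF, DG, EG, FG
  2-simplices (6): ABD, ABE, ADG, BEG, BFG, DFG

Hence C_0 ≅ Z^6, C_1 ≅ Z^12, C_2 ≅ Z^6.

The boundary map ∂_1: C_1 → C_0 is given by ∂[p,q] = [q] − [p]. For instance
  ∂EG = G − E.
As a 6×12 matrix over Z this has rank 5, with invariant factors (1,1,1,1,1).

Boundary ∂_2: C_2 → C_1 maps a triangle to the signed sum of its edges. For instance
  ∂BFG = FG − BG + BF,
  ∂DFG = FG − DG + DF.
The 12×6 boundary matrix has rank 6 and Smith normal form diag(1,1,1,1,1,1).

Computing H_k = (kernel of ∂_k) / (image of ∂_{k+1}):

  H_0: rank C_0 − rank ∂_1 = 6 − 5 = 1, and the invariant factors of ∂_1 are all 1, so H_0 = Z.
  H_1: rank ker ∂_1 − rank ∂_2 = (12 − 5) − 6 = 1, and the invariant factors of ∂_2 are all 1, so H_1 = Z.
  H_2: rank ker ∂_2 − rank ∂_3 = (6 − 6) − 0 = 0, and there is no ∂_3, so H_2 = 0.

H_0 = Z,  H_1 = Z,  H_2 = 0.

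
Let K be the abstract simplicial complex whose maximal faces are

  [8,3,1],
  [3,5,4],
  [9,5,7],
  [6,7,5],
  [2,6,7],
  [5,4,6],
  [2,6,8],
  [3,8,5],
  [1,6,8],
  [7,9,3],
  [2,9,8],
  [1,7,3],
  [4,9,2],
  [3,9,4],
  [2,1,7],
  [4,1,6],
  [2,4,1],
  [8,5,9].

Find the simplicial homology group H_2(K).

Order the vertices as 1 < 2 < 3 < 4 < 5 < 6 < 7 < 8 < 9. Listing each simplex with vertices in this order, K has dimension 2 with simplices:

  0-simplices (9): [1], [2], [3], [4], [5], [6], [7], [8], [9]
  1-simplices (27): (27 of them)
  2-simplices (18): [1,2,4], [1,2,7], [1,3,7], [1,3,8], [1,4,6], [1,6,8], [2,4,9], [2,6,7], [2,6,8], [2,8,9], [3,4,5], [3,4,9], [3,5,8], [3,7,9], [4,5,6], [5,6,7], [5,7,9], [5,8,9]

so the chain groups are C_0 ≅ Z^9, C_1 ≅ Z^27, C_2 ≅ Z^18.

The boundary map ∂_1: C_1 → C_0 maps an edge to its endpoints' difference, ∂[p,q] = q − p.
The resulting 9×27 matrix has rank 8, and its Smith normal form has invariant factors (1,1,1,1,1,1,1,1).

∂_2: C_2 → C_1 acts by ∂[p,q,r] = [q,r] − [p,r] + [p,q]. For instance
  ∂[1,6,8] = [6,8] − [1,8] + [1,6],
  ∂[2,6,8] = [6,8] − [2,8] + [2,6].
As a 27×18 matrix over Z this has rank 18, with invariant factors (1,1,1,1,1,1,1,1,1,1,1,1,1,1,1,1,1,2).

Reading off H_k = ker ∂_k / im ∂_{k+1}:

  H_2: rank ker ∂_2 − rank ∂_3 = (18 − 18) − 0 = 0, and there is no ∂_3, so H_2 ≅ 0.

H_2 = 0.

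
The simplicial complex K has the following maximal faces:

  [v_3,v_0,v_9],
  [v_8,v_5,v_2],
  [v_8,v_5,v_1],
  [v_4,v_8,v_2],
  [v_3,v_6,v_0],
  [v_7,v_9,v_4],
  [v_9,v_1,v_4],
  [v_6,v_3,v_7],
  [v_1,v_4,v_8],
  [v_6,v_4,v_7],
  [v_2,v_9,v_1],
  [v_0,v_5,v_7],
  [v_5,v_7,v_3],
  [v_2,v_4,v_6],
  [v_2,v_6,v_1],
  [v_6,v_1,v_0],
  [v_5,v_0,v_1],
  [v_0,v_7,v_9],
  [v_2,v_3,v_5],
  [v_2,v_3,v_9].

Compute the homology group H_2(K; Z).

H_2 = 0.

Take the total order v_0 < v_1 < v_2 < v_3 < v_4 < v_5 < v_6 < v_7 < v_8 < v_9 on the vertex set. Then K (dimension 2) consists of the simplices:

  0-simplices (10): [v_0], [v_1], [v_2], [v_3], [v_4], [v_5], [v_6], [v_7], [v_8], [v_9]
  1-simplices (30): (30 of them)
  2-simplices (20): (20 of them)

giving chain groups C_0 ≅ Z^10, C_1 ≅ Z^30, C_2 ≅ Z^20.

∂_1: C_1 → C_0 maps an edge to its endpoints' difference, ∂[p,q] = q − p. For instance
  ∂[v_1,v_2] = [v_2] − [v_1].
The 10×30 boundary matrix has rank 9 and Smith normal form diag(1,1,1,1,1,1,1,1,1).

∂_2: C_2 → C_1 sends each 2-simplex [p,q,r] to [q,r] − [p,r] + [p,q]. For instance
  ∂[v_1,v_4,v_9] = [v_4,v_9] − [v_1,v_9] + [v_1,v_4],
  ∂[v_4,v_6,v_7] = [v_6,v_7] − [v_4,v_7] + [v_4,v_6].
As a 30×20 matrix over Z this has rank 20, with invariant factors (1,1,1,1,1,1,1,1,1,1,1,1,1,1,1,1,1,1,1,2).

From H_k ≅ ker(∂_k) / im(∂_{k+1}) we obtain:

  H_2: rank ker ∂_2 − rank ∂_3 = (20 − 20) − 0 = 0, and there is no ∂_3, so H_2 ≅ 0.

(K is a triangulation of the Klein bottle.)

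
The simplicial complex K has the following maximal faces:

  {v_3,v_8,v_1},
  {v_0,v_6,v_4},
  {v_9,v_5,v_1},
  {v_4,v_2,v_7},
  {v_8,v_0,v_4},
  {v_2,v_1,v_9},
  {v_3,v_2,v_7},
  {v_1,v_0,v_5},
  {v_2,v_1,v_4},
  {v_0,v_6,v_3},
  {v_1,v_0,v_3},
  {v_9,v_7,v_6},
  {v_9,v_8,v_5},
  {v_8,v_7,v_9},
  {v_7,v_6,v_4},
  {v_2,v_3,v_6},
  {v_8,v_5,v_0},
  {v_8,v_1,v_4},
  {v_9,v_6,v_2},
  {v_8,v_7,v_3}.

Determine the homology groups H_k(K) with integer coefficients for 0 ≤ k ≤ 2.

H_0 = Z,  H_1 = Z × Z/2,  H_2 = 0.

Order the vertices as v_0 < v_1 < v_2 < v_3 < v_4 < v_5 < v_6 < v_7 < v_8 < v_9. Listing each simplex with vertices in this order, K has dimension 2 with simplices:

  0-simplices (10): [v_0], [v_1], [v_2], [v_3], [v_4], [v_5], [v_6], [v_7], [v_8], [v_9]
  1-simplices (30): (30 of them)
  2-simplices (20): (20 of them)

Hence C_0 ≅ Z^10, C_1 ≅ Z^30, C_2 ≅ Z^20.

∂_1: C_1 → C_0 sends each edge [p,q] (with p < q) to q − p.
This gives a 10×30 integer matrix of rank 9; reducing to Smith normal form yields diagonal entries (1,1,1,1,1,1,1,1,1).

The boundary map ∂_2: C_2 → C_1 maps a triangle to the signed sum of its edges. For instance
  ∂[v_6,v_7,v_9] = [v_7,v_9] − [v_6,v_9] + [v_6,v_7],
  ∂[v_0,v_3,v_6] = [v_3,v_6] − [v_0,v_6] + [v_0,v_3].
The resulting 30×20 matrix has rank 20, and its Smith normal form has invariant factors (1,1,1,1,1,1,1,1,1,1,1,1,1,1,1,1,1,1,1,2).

From H_k ≅ ker(∂_k) / im(∂_{k+1}) we obtain:

  H_0: rank C_0 − rank ∂_1 = 10 − 9 = 1, and the invariant factors of ∂_1 are all 1, so H_0 = Z.
  H_1: rank ker ∂_1 − rank ∂_2 = (30 − 9) − 20 = 1, and ∂_2 has invariant factor 2 > 1, so H_1 = Z × Z/2.
  H_2: rank ker ∂_2 − rank ∂_3 = (20 − 20) − 0 = 0, and there is no ∂_3, so H_2 = 0.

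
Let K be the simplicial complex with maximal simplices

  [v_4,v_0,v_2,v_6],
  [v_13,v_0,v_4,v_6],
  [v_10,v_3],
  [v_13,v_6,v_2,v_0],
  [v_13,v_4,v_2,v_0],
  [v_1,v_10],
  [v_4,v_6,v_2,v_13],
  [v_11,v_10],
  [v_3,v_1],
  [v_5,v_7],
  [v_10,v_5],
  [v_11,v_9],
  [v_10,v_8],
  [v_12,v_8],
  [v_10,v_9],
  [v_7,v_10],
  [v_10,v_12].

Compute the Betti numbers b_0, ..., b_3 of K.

We work with the vertex ordering v_0 < v_1 < v_2 < v_3 < v_4 < v_5 < v_6 < v_7 < v_8 < v_9 < v_10 < v_11 < v_12 < v_13. The simplices of K, each written with vertices in increasing order, are:

  0-simplices (14): [v_0], [v_1], [v_2], [v_3], [v_4], [v_5], [v_6], [v_7], [v_8], [v_9], [v_10], [v_11], [v_12], [v_13]
  1-simplices (22): (22 of them)
  2-simplices (10): [v_0,v_2,v_4], [v_0,v_2,v_6], [v_0,v_2,v_13], [v_0,v_4,v_6], [v_0,v_4,v_13], [v_0,v_6,v_13], [v_2,v_4,v_6], [v_2,v_4,v_13], [v_2,v_6,v_13], [v_4,v_6,v_13]
  3-simplices (5): [v_0,v_2,v_4,v_6], [v_0,v_2,v_4,v_13], [v_0,v_2,v_6,v_13], [v_0,v_4,v_6,v_13], [v_2,v_4,v_6,v_13]

so the chain groups are C_0 ≅ Z^14, C_1 ≅ Z^22, C_2 ≅ Z^10, C_3 ≅ Z^5.

∂_1: C_1 → C_0 sends each edge [p,q] (with p < q) to q − p. For instance
  ∂[v_5,v_7] = [v_7] − [v_5].
This gives a 14×22 integer matrix of rank 12; reducing to Smith normal form yields diagonal entries (1,1,1,1,1,1,1,1,1,1,1,1).

Boundary ∂_2: C_2 → C_1 acts by ∂[p,q,r] = [q,r] − [p,r] + [p,q]. For instance
  ∂[v_0,v_4,v_6] = [v_4,v_6] − [v_0,v_6] + [v_0,v_4],
  ∂[v_2,v_4,v_13] = [v_4,v_13] − [v_2,v_13] + [v_2,v_4].
The resulting 22×10 matrix has rank 6, and its Smith normal form has invariant factors (1,1,1,1,1,1).

The boundary map ∂_3: C_3 → C_2 sends each 3-simplex σ to the alternating sum Σ_i (−1)^i (σ with its i-th vertex removed). For instance
  ∂[v_0,v_2,v_4,v_13] = [v_2,v_4,v_13] − [v_0,v_4,v_13] + [v_0,v_2,v_13] − [v_0,v_2,v_4],
  ∂[v_0,v_2,v_6,v_13] = [v_2,v_6,v_13] − [v_0,v_6,v_13] + [v_0,v_2,v_13] − [v_0,v_2,v_6].
As a 10×5 matrix over Z this has rank 4, with invariant factors (1,1,1,1).

Now H_k = ker ∂_k / im ∂_{k+1}, so:

  H_0: rank C_0 − rank ∂_1 = 14 − 12 = 2, and the invariant factors of ∂_1 are all 1, so H_0 = Z^2.
  H_1: rank ker ∂_1 − rank ∂_2 = (22 − 12) − 6 = 4, and the invariant factors of ∂_2 are all 1, so H_1 = Z^4.
  H_2: rank ker ∂_2 − rank ∂_3 = (10 − 6) − 4 = 0, and the invariant factors of ∂_3 are all 1, so H_2 = 0.
  H_3: rank ker ∂_3 − rank ∂_4 = (5 − 4) − 0 = 1, and there is no ∂_4, so H_3 = Z.

(K is a triangulation of the disjoint union of a wedge of 4 circles and the 3-sphere S^3.)

Hence the Betti numbers are b_0 = 2, b_1 = 4, b_2 = 0, b_3 = 1.

b_0 = 2, b_1 = 4, b_2 = 0, b_3 = 1.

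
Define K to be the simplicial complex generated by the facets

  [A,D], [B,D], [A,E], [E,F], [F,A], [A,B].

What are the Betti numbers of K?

b_0 = 1, b_1 = 2.

Take the total order A < B < D < E < F on the vertex set. Then K (dimension 1) consists of the simplices:

  0-simplices (5): A, B, D, E, F
  1-simplices (6): AB, AD, AE, AF, BD, EF

Hence C_0 ≅ Z^5, C_1 ≅ Z^6.

∂_1: C_1 → C_0 maps an edge to its endpoints' difference, ∂[p,q] = q − p.
This gives a 5×6 integer matrix of rank 4; reducing to Smith normal form yields diagonal entries (1,1,1,1).

From H_k ≅ ker(∂_k) / im(∂_{k+1}) we obtain:

  H_0: rank C_0 − rank ∂_1 = 5 − 4 = 1, and the invariant factors of ∂_1 are all 1, so H_0 = Z.
  H_1: rank ker ∂_1 − rank ∂_2 = (6 − 4) − 0 = 2, and there is no ∂_2, so H_1 = Z^2.

Hence the Betti numbers are b_0 = 1, b_1 = 2.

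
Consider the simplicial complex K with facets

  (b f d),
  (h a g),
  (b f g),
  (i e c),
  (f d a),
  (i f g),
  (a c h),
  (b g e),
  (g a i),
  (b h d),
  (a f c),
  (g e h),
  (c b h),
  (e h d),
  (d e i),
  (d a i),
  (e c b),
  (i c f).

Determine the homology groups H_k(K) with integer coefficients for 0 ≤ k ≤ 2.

Order the vertices as a < b < c < d < e < f < g < h < i. Listing each simplex with vertices in this order, K has dimension 2 with simplices:

  0-simplices (9): a, b, c, d, e, f, g, h, i
  1-simplices (27): ac, ad, af, ag, ah, ai, bc, bd, be, bf, bg, bh, ce, cf, ch, ci, de, df, dh, di, eg, eh, ei, fg, fi, gh, gi
  2-simplices (18): acf, ach, adf, adi, agh, agi, bce, bch, bdf, bdh, beg, bfg, cei, cfi, deh, dei, egh, fgi

Hence C_0 ≅ Z^9, C_1 ≅ Z^27, C_2 ≅ Z^18.

∂_1: C_1 → C_0 is given by ∂[p,q] = [q] − [p].
This gives a 9×27 integer matrix of rank 8; reducing to Smith normal form yields diagonal entries (1,1,1,1,1,1,1,1).

∂_2: C_2 → C_1 sends each 2-simplex [p,q,r] to [q,r] − [p,r] + [p,q]. For instance
  ∂bdh = dh − bh + bd,
  ∂adf = df − af + ad.
As a 27×18 matrix over Z this has rank 18, with invariant factors (1,1,1,1,1,1,1,1,1,1,1,1,1,1,1,1,1,2).

Computing H_k = (kernel of ∂_k) / (image of ∂_{k+1}):

  H_0: rank C_0 − rank ∂_1 = 9 − 8 = 1, and the invariant factors of ∂_1 are all 1, so H_0 ≅ Z.
  H_1: rank ker ∂_1 − rank ∂_2 = (27 − 8) − 18 = 1, and ∂_2 has invariant factor 2 > 1, so H_1 ≅ Z ⊕ Z_2.
  H_2: rank ker ∂_2 − rank ∂_3 = (18 − 18) − 0 = 0, and there is no ∂_3, so H_2 ≅ 0.

As a check, the Euler characteristic is 9 − 27 + 18 = 0, which agrees with 1 − 1 + 0 = 0.

H_0 ≅ Z,  H_1 ≅ Z ⊕ Z_2,  H_2 = 0.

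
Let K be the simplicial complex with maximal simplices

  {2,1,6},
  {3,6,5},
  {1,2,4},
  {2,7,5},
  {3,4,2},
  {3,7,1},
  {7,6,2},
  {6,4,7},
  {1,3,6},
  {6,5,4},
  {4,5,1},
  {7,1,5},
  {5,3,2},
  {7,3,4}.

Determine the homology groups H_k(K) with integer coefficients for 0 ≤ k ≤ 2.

Fix the vertex order 1 < 2 < 3 < 4 < 5 < 6 < 7 and write every simplex with vertices in increasing order. Then dim K = 2 and the simplices of K are:

  0-simplices (7): [1], [2], [3], [4], [5], [6], [7]
  1-simplices (21): [1,2], [1,3], [1,4], [1,5], [1,6], [1,7], [2,3], [2,4], [2,5], [2,6], [2,7], [3,4], [3,5], [3,6], [3,7], [4,5], [4,6], [4,7], [5,6], [5,7], [6,7]
  2-simplices (14): [1,2,4], [1,2,6], [1,3,6], [1,3,7], [1,4,5], [1,5,7], [2,3,4], [2,3,5], [2,5,7], [2,6,7], [3,4,7], [3,5,6], [4,5,6], [4,6,7]

so the chain groups are C_0 ≅ Z^7, C_1 ≅ Z^21, C_2 ≅ Z^14.

The boundary map ∂_1: C_1 → C_0 is given by ∂[p,q] = [q] − [p]. For instance
  ∂[2,5] = [5] − [2].
The resulting 7×21 matrix has rank 6, and its Smith normal form has invariant factors (1,1,1,1,1,1).

∂_2: C_2 → C_1 sends each 2-simplex [p,q,r] to [q,r] − [p,r] + [p,q]. For instance
  ∂[2,6,7] = [6,7] − [2,7] + [2,6],
  ∂[3,4,7] = [4,7] − [3,7] + [3,4].
The 21×14 boundary matrix has rank 13 and Smith normal form diag(1,1,1,1,1,1,1,1,1,1,1,1,1).

Computing H_k = (kernel of ∂_k) / (image of ∂_{k+1}):

  H_0: rank C_0 − rank ∂_1 = 7 − 6 = 1, and the invariant factors of ∂_1 are all 1, so H_0 ≅ Z.
  H_1: rank ker ∂_1 − rank ∂_2 = (21 − 6) − 13 = 2, and the invariant factors of ∂_2 are all 1, so H_1 ≅ Z^2.
  H_2: rank ker ∂_2 − rank ∂_3 = (14 − 13) − 0 = 1, and there is no ∂_3, so H_2 ≅ Z.

As a check, the Euler characteristic is 7 − 21 + 14 = 0, which agrees with 1 − 2 + 1 = 0.

H_0 ≅ Z,  H_1 ≅ Z^2,  H_2 ≅ Z.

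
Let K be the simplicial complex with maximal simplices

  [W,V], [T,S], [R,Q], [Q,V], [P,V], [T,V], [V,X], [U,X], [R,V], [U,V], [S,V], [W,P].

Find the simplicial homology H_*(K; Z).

H_0 ≅ Z,  H_1 ≅ Z^4.

Take the total order P < Q < R < S < T < U < V < W < X on the vertex set. Then K (dimension 1) consists of the simplices:

  0-simplices (9): P, Q, R, S, T, U, V, W, X
  1-simplices (12): PV, PW, QR, QV, RV, ST, SV, TV, UV, UX, VW, VX

Hence C_0 ≅ Z^9, C_1 ≅ Z^12.

∂_1: C_1 → C_0 is given by ∂[p,q] = [q] − [p].
This gives a 9×12 integer matrix of rank 8; reducing to Smith normal form yields diagonal entries (1,1,1,1,1,1,1,1).

Now H_k = ker ∂_k / im ∂_{k+1}, so:

  H_0: rank C_0 − rank ∂_1 = 9 − 8 = 1, and the invariant factors of ∂_1 are all 1, so H_0 ≅ Z.
  H_1: rank ker ∂_1 − rank ∂_2 = (12 − 8) − 0 = 4, and there is no ∂_2, so H_1 ≅ Z^4.

(K is a triangulation of a wedge of 4 circles.)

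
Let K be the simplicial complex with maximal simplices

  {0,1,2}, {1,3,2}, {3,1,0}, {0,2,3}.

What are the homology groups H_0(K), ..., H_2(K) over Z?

H_0 ≅ Z,  H_1 = 0,  H_2 ≅ Z.

Take the total order 0 < 1 < 2 < 3 on the vertex set. Then K (dimension 2) consists of the simplices:

  0-simplices (4): [0], [1], [2], [3]
  1-simplices (6): [0,1], [0,2], [0,3], [1,2], [1,3], [2,3]
  2-simplices (4): [0,1,2], [0,1,3], [0,2,3], [1,2,3]

Hence C_0 ≅ Z^4, C_1 ≅ Z^6, C_2 ≅ Z^4.

∂_1: C_1 → C_0 maps an edge to its endpoints' difference, ∂[p,q] = q − p.
The 4×6 boundary matrix has rank 3 and Smith normal form diag(1,1,1).

∂_2: C_2 → C_1 acts by ∂[p,q,r] = [q,r] − [p,r] + [p,q]. For instance
  ∂[0,1,3] = [1,3] − [0,3] + [0,1],
  ∂[1,2,3] = [2,3] − [1,3] + [1,2].
The 6×4 boundary matrix has rank 3 and Smith normal form diag(1,1,1).

Now H_k = ker ∂_k / im ∂_{k+1}, so:

  H_0: rank C_0 − rank ∂_1 = 4 − 3 = 1, and the invariant factors of ∂_1 are all 1, so H_0 = Z.
  H_1: rank ker ∂_1 − rank ∂_2 = (6 − 3) − 3 = 0, and the invariant factors of ∂_2 are all 1, so H_1 = 0.
  H_2: rank ker ∂_2 − rank ∂_3 = (4 − 3) − 0 = 1, and there is no ∂_3, so H_2 = Z.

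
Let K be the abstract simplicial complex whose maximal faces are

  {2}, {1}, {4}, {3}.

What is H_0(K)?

We work with the vertex ordering 1 < 2 < 3 < 4. The simplices of K, each written with vertices in increasing order, are:

  0-simplices (4): [1], [2], [3], [4]

giving chain groups C_0 ≅ Z^4.

From H_k ≅ ker(∂_k) / im(∂_{k+1}) we obtain:

  H_0: rank C_0 − rank ∂_1 = 4 − 0 = 4, and there is no ∂_1, so H_0 = Z^4.

H_0 ≅ Z^4.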